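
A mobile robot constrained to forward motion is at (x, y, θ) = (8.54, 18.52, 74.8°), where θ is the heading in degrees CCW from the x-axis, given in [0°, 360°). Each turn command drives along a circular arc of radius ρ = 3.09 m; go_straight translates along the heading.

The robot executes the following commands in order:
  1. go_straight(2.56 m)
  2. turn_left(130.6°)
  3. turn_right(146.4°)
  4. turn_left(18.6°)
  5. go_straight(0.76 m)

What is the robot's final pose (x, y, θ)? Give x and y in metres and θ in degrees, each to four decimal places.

set_pose: (x, y, θ) = (8.5400, 18.5200, 74.8000°), ρ = 3.09
go_straight(2.56): x += 2.56·cos θ, y += 2.56·sin θ → (9.2112, 20.9904, 74.8000°)
turn_left(130.6°): centre at ρ to the left, rotate +130.6° → (4.9039, 24.5919, 205.4000°)
turn_right(146.4°): centre at ρ to the right, rotate −146.4° → (0.9298, 28.9747, 59.0000°)
turn_left(18.6°): centre at ρ to the left, rotate +18.6° → (1.2991, 29.9026, 77.6000°)
go_straight(0.76): x += 0.76·cos θ, y += 0.76·sin θ → (1.4623, 30.6449, 77.6000°)

(1.4623, 30.6449, 77.6000°)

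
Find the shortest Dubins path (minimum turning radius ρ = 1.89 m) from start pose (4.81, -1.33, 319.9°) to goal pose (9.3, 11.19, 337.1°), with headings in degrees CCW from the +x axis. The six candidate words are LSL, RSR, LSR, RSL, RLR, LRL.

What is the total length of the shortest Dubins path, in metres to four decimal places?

Let ψ = atan2(Δy, Δx) = atan2(12.52, 4.49) = 70.2708° be the start→goal bearing.
Normalize: d = |goal − start| / ρ = 13.300771/1.89 = 7.037445, α = (θ_start − ψ) mod 360° = 249.6292° = 4.356851 rad, β = (θ_goal − ψ) mod 360° = 266.8292° = 4.657047 rad.
Common terms: sin α = -0.937459, cos α = -0.348095, sin β = -0.998469, cos β = -0.055313, cos(α−β) = 0.955278, d² = 49.525629. Work in radians in the unit-radius frame; every candidate has L = ρ·(t + p + q).
LSL: p² = 2 + d² − 2cos(α−β) + 2d(sin α − sin β) = 50.473778; p = √p² = 7.104490; φ = atan2(cos β − cos α, d + sin α − sin β) = 0.041222 rad; t = (φ − α) mod 2π = 1.967557 rad, q = (β − φ) mod 2π = 4.615825 rad → L = 1.89·(1.967557 + 7.104490 + 4.615825) = 1.89·13.687872 = 25.870078 m
RSR: p² = 2 + d² − 2cos(α−β) + 2d(sin β − sin α) = 48.756367; p = √p² = 6.982576; φ = atan2(cos α − cos β, d − sin α + sin β) = -0.041943 rad; t = (α − φ) mod 2π = 4.398793 rad, q = (φ − β) mod 2π = 1.584195 rad → L = 1.89·(4.398793 + 6.982576 + 1.584195) = 1.89·12.965565 = 24.504917 m
LSR: p² = d² − 2 + 2cos(α−β) + 2d(sin α + sin β) = 22.188208; p = √p² = 4.710436; φ = atan2(−cos α − cos β, d + sin α + sin β) − atan2(−2, p) = 0.480435 rad; t = (φ − α) mod 2π = 2.406769 rad, q = (φ − β) mod 2π = 2.106572 rad → L = 1.89·(2.406769 + 4.710436 + 2.106572) = 1.89·9.223778 = 17.432939 m
RSL: p² = d² − 2 + 2cos(α−β) − 2d(sin α + sin β) = 76.684164; p = √p² = 8.756949; φ = atan2(cos α + cos β, d − sin α − sin β) − atan2(2, p) = -0.269465 rad; t = (α − φ) mod 2π = 4.626315 rad, q = (β − φ) mod 2π = 4.926512 rad → L = 1.89·(4.626315 + 8.756949 + 4.926512) = 1.89·18.309777 = 34.605479 m
RLR: c = (6 − d² + 2cos(α−β) + 2d(sin α − sin β))/8 = -5.094546, |c| > 1 → infeasible
LRL: c = (6 − d² + 2cos(α−β) − 2d(sin α − sin β))/8 = -5.309222, |c| > 1 → infeasible
Shortest: LSR with L = 17.432939 m ≈ 17.4329 m

17.4329 m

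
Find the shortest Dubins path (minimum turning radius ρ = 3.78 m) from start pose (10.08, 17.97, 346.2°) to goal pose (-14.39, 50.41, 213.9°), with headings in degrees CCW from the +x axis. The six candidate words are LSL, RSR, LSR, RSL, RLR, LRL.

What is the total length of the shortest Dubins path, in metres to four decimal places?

49.6367 m

Let ψ = atan2(Δy, Δx) = atan2(32.44, -24.47) = 127.0278° be the start→goal bearing.
Normalize: d = |goal − start| / ρ = 40.634154/3.78 = 10.749776, α = (θ_start − ψ) mod 360° = 219.1722° = 3.825276 rad, β = (θ_goal − ψ) mod 360° = 86.8722° = 1.516206 rad.
Common terms: sin α = -0.631653, cos α = -0.775251, sin β = 0.998510, cos β = 0.054564, cos(α−β) = -0.673013, d² = 115.557690. Work in radians in the unit-radius frame; every candidate has L = ρ·(t + p + q).
LSL: p² = 2 + d² − 2cos(α−β) + 2d(sin α − sin β) = 83.855935; p = √p² = 9.157289; φ = atan2(cos β − cos α, d + sin α − sin β) = 0.090742 rad; t = (φ − α) mod 2π = 2.548652 rad, q = (β − φ) mod 2π = 1.425463 rad → L = 3.78·(2.548652 + 9.157289 + 1.425463) = 3.78·13.131403 = 49.636705 m
RSR: p² = 2 + d² − 2cos(α−β) + 2d(sin β − sin α) = 153.951495; p = √p² = 12.407719; φ = atan2(cos α − cos β, d − sin α + sin β) = -0.066929 rad; t = (α − φ) mod 2π = 3.892205 rad, q = (φ − β) mod 2π = 4.700051 rad → L = 3.78·(3.892205 + 12.407719 + 4.700051) = 3.78·20.999975 = 79.379906 m
LSR: p² = d² − 2 + 2cos(α−β) + 2d(sin α + sin β) = 120.098934; p = √p² = 10.958966; φ = atan2(−cos α − cos β, d + sin α + sin β) − atan2(−2, p) = 0.245251 rad; t = (φ − α) mod 2π = 2.703161 rad, q = (φ − β) mod 2π = 5.012231 rad → L = 3.78·(2.703161 + 10.958966 + 5.012231) = 3.78·18.674358 = 70.589073 m
RSL: p² = d² − 2 + 2cos(α−β) − 2d(sin α + sin β) = 104.324396; p = √p² = 10.213931; φ = atan2(cos α + cos β, d − sin α − sin β) − atan2(2, p) = -0.262664 rad; t = (α − φ) mod 2π = 4.087940 rad, q = (β − φ) mod 2π = 1.778870 rad → L = 3.78·(4.087940 + 10.213931 + 1.778870) = 3.78·16.080741 = 60.785203 m
RLR: c = (6 − d² + 2cos(α−β) + 2d(sin α − sin β))/8 = -18.243937, |c| > 1 → infeasible
LRL: c = (6 − d² + 2cos(α−β) − 2d(sin α − sin β))/8 = -9.481992, |c| > 1 → infeasible
Shortest: LSL with L = 49.636705 m ≈ 49.6367 m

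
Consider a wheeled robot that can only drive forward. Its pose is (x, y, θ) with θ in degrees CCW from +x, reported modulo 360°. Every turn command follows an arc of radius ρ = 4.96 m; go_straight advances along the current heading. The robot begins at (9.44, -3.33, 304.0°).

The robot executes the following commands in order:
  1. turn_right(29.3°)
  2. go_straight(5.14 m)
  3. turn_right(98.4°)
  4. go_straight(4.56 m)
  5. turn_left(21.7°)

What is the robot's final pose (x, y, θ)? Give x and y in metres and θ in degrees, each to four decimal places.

set_pose: (x, y, θ) = (9.4400, -3.3300, 304.0000°), ρ = 4.96
turn_right(29.3°): centre at ρ to the right, rotate −29.3° → (10.2713, -5.6972, 274.7000°)
go_straight(5.14): x += 5.14·cos θ, y += 5.14·sin θ → (10.6925, -10.8199, 274.7000°)
turn_right(98.4°): centre at ρ to the right, rotate −98.4° → (5.4291, -16.1760, 176.3000°)
go_straight(4.56): x += 4.56·cos θ, y += 4.56·sin θ → (0.8786, -15.8817, 176.3000°)
turn_left(21.7°): centre at ρ to the left, rotate +21.7° → (-0.9742, -16.1141, 198.0000°)

(-0.9742, -16.1141, 198.0000°)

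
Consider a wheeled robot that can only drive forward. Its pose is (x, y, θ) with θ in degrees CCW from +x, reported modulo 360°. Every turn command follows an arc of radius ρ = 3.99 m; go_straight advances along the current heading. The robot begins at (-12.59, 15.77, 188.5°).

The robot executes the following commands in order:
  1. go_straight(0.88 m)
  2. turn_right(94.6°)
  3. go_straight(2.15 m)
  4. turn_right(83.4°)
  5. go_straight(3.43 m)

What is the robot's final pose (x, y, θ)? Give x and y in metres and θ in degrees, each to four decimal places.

(-11.5509, 26.2794, 10.5000°)

set_pose: (x, y, θ) = (-12.5900, 15.7700, 188.5000°), ρ = 3.99
go_straight(0.88): x += 0.88·cos θ, y += 0.88·sin θ → (-13.4603, 15.6399, 188.5000°)
turn_right(94.6°): centre at ρ to the right, rotate −94.6° → (-18.0309, 19.3147, 93.9000°)
go_straight(2.15): x += 2.15·cos θ, y += 2.15·sin θ → (-18.1771, 21.4597, 93.9000°)
turn_right(83.4°): centre at ρ to the right, rotate −83.4° → (-14.9234, 25.6543, 10.5000°)
go_straight(3.43): x += 3.43·cos θ, y += 3.43·sin θ → (-11.5509, 26.2794, 10.5000°)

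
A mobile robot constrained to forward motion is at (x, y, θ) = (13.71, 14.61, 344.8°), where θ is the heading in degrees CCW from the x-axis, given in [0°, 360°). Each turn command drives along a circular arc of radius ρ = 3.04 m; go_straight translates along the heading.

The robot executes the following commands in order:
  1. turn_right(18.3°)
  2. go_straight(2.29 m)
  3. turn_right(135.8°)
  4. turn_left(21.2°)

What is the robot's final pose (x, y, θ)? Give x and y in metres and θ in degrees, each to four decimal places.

set_pose: (x, y, θ) = (13.7100, 14.6100, 344.8000°), ρ = 3.04
turn_right(18.3°): centre at ρ to the right, rotate −18.3° → (14.5908, 14.2114, 326.5000°)
go_straight(2.29): x += 2.29·cos θ, y += 2.29·sin θ → (16.5004, 12.9474, 326.5000°)
turn_right(135.8°): centre at ρ to the right, rotate −135.8° → (15.3870, 7.4253, 190.7000°)
turn_left(21.2°): centre at ρ to the left, rotate +21.2° → (14.3449, 7.0190, 211.9000°)

(14.3449, 7.0190, 211.9000°)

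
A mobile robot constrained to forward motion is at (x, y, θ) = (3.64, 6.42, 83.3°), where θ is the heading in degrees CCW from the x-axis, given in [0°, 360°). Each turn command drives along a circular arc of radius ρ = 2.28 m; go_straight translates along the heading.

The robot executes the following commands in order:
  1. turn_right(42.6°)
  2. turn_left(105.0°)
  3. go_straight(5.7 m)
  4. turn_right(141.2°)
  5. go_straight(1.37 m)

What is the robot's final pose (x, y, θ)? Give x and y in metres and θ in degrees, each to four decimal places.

(1.9787, 18.9707, 4.5000°)

set_pose: (x, y, θ) = (3.6400, 6.4200, 83.3000°), ρ = 2.28
turn_right(42.6°): centre at ρ to the right, rotate −42.6° → (4.4176, 7.8825, 40.7000°)
turn_left(105.0°): centre at ρ to the left, rotate +105.0° → (4.2157, 11.4946, 145.7000°)
go_straight(5.7): x += 5.7·cos θ, y += 5.7·sin θ → (-0.4931, 14.7067, 145.7000°)
turn_right(141.2°): centre at ρ to the right, rotate −141.2° → (0.6129, 18.8632, 4.5000°)
go_straight(1.37): x += 1.37·cos θ, y += 1.37·sin θ → (1.9787, 18.9707, 4.5000°)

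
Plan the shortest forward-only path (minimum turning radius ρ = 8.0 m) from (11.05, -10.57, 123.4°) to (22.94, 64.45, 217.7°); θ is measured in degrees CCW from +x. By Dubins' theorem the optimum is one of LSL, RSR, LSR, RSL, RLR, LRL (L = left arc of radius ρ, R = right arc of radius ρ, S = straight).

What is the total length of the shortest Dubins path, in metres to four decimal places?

Let ψ = atan2(Δy, Δx) = atan2(75.02, 11.89) = 80.9940° be the start→goal bearing.
Normalize: d = |goal − start| / ρ = 75.956386/8.0 = 9.494548, α = (θ_start − ψ) mod 360° = 42.4060° = 0.740124 rad, β = (θ_goal − ψ) mod 360° = 136.7060° = 2.385969 rad.
Common terms: sin α = 0.674379, cos α = 0.738385, sin β = 0.685743, cos β = -0.727844, cos(α−β) = -0.074979, d² = 90.146445. Work in radians in the unit-radius frame; every candidate has L = ρ·(t + p + q).
LSL: p² = 2 + d² − 2cos(α−β) + 2d(sin α − sin β) = 92.080621; p = √p² = 9.595865; φ = atan2(cos β − cos α, d + sin α − sin β) = -0.153399 rad; t = (φ − α) mod 2π = 5.389663 rad, q = (β − φ) mod 2π = 2.539368 rad → L = 8.0·(5.389663 + 9.595865 + 2.539368) = 8.0·17.524896 = 140.199165 m
RSR: p² = 2 + d² − 2cos(α−β) + 2d(sin β − sin α) = 92.512184; p = √p² = 9.618325; φ = atan2(cos α − cos β, d − sin α + sin β) = 0.153038 rad; t = (α − φ) mod 2π = 0.587086 rad, q = (φ − β) mod 2π = 4.050254 rad → L = 8.0·(0.587086 + 9.618325 + 4.050254) = 8.0·14.255665 = 114.045322 m
LSR: p² = d² − 2 + 2cos(α−β) + 2d(sin α + sin β) = 113.823973; p = √p² = 10.668832; φ = atan2(−cos α − cos β, d + sin α + sin β) − atan2(−2, p) = 0.184340 rad; t = (φ − α) mod 2π = 5.727402 rad, q = (φ − β) mod 2π = 4.081556 rad → L = 8.0·(5.727402 + 10.668832 + 4.081556) = 8.0·20.477790 = 163.822319 m
RSL: p² = d² − 2 + 2cos(α−β) − 2d(sin α + sin β) = 62.169003; p = √p² = 7.884732; φ = atan2(cos α + cos β, d − sin α − sin β) − atan2(2, p) = -0.247120 rad; t = (α − φ) mod 2π = 0.987243 rad, q = (β − φ) mod 2π = 2.633089 rad → L = 8.0·(0.987243 + 7.884732 + 2.633089) = 8.0·11.505064 = 92.040514 m
RLR: c = (6 − d² + 2cos(α−β) + 2d(sin α − sin β))/8 = -10.564023, |c| > 1 → infeasible
LRL: c = (6 − d² + 2cos(α−β) − 2d(sin α − sin β))/8 = -10.510078, |c| > 1 → infeasible
Shortest: RSL with L = 92.040514 m ≈ 92.0405 m

92.0405 m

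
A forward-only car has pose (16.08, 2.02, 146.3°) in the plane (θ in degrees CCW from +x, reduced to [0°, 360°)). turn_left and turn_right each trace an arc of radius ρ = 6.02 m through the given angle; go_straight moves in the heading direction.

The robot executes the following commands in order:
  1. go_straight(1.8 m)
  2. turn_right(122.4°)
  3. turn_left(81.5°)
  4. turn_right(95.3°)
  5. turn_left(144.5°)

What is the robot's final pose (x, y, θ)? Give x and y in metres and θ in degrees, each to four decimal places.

set_pose: (x, y, θ) = (16.0800, 2.0200, 146.3000°), ρ = 6.02
go_straight(1.8): x += 1.8·cos θ, y += 1.8·sin θ → (14.5825, 3.0187, 146.3000°)
turn_right(122.4°): centre at ρ to the right, rotate −122.4° → (15.4837, 13.5309, 23.9000°)
turn_left(81.5°): centre at ρ to the left, rotate +81.5° → (18.8486, 20.6333, 105.4000°)
turn_right(95.3°): centre at ρ to the right, rotate −95.3° → (23.5967, 28.1587, 10.1000°)
turn_left(144.5°): centre at ρ to the left, rotate +144.5° → (25.1232, 39.5235, 154.6000°)

(25.1232, 39.5235, 154.6000°)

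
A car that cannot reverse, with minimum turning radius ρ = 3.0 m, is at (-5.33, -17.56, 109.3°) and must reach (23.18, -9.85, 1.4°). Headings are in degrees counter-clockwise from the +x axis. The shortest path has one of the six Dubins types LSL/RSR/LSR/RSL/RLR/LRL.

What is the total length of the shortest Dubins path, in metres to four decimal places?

Let ψ = atan2(Δy, Δx) = atan2(7.71, 28.51) = 15.1326° be the start→goal bearing.
Normalize: d = |goal − start| / ρ = 29.534119/3.0 = 9.844706, α = (θ_start − ψ) mod 360° = 94.1674° = 1.643531 rad, β = (θ_goal − ψ) mod 360° = 346.2674° = 6.043506 rad.
Common terms: sin α = 0.997356, cos α = -0.072671, sin β = -0.237391, cos β = 0.971414, cos(α−β) = -0.307357, d² = 96.918244. Work in radians in the unit-radius frame; every candidate has L = ρ·(t + p + q).
LSL: p² = 2 + d² − 2cos(α−β) + 2d(sin α − sin β) = 123.844403; p = √p² = 11.128540; φ = atan2(cos β − cos α, d + sin α − sin β) = 0.093959 rad; t = (φ − α) mod 2π = 4.733613 rad, q = (β − φ) mod 2π = 5.949547 rad → L = 3.0·(4.733613 + 11.128540 + 5.949547) = 3.0·21.811700 = 65.435101 m
RSR: p² = 2 + d² − 2cos(α−β) + 2d(sin β − sin α) = 75.221512; p = √p² = 8.673034; φ = atan2(cos α − cos β, d − sin α + sin β) = -0.120676 rad; t = (α − φ) mod 2π = 1.764207 rad, q = (φ − β) mod 2π = 0.119004 rad → L = 3.0·(1.764207 + 8.673034 + 0.119004) = 3.0·10.556244 = 31.668732 m
LSR: p² = d² − 2 + 2cos(α−β) + 2d(sin α + sin β) = 109.266794; p = √p² = 10.453076; φ = atan2(−cos α − cos β, d + sin α + sin β) − atan2(−2, p) = 0.104499 rad; t = (φ − α) mod 2π = 4.744153 rad, q = (φ − β) mod 2π = 0.344178 rad → L = 3.0·(4.744153 + 10.453076 + 0.344178) = 3.0·15.541407 = 46.624221 m
RSL: p² = d² − 2 + 2cos(α−β) − 2d(sin α + sin β) = 79.340269; p = √p² = 8.907315; φ = atan2(cos α + cos β, d − sin α − sin β) − atan2(2, p) = -0.122263 rad; t = (α − φ) mod 2π = 1.765794 rad, q = (β − φ) mod 2π = 6.165769 rad → L = 3.0·(1.765794 + 8.907315 + 6.165769) = 3.0·16.838879 = 50.516637 m
RLR: c = (6 − d² + 2cos(α−β) + 2d(sin α − sin β))/8 = -8.402689, |c| > 1 → infeasible
LRL: c = (6 − d² + 2cos(α−β) − 2d(sin α − sin β))/8 = -14.480550, |c| > 1 → infeasible
Shortest: RSR with L = 31.668732 m ≈ 31.6687 m

31.6687 m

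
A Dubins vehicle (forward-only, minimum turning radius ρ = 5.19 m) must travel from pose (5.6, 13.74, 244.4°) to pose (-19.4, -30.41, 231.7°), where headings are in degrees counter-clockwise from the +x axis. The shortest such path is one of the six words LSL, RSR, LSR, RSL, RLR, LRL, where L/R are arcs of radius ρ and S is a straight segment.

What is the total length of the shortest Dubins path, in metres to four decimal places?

50.7402 m

Let ψ = atan2(Δy, Δx) = atan2(-44.15, -25.00) = -119.5208° be the start→goal bearing.
Normalize: d = |goal − start| / ρ = 50.736796/5.19 = 9.775876, α = (θ_start − ψ) mod 360° = 3.9208° = 0.068430 rad, β = (θ_goal − ψ) mod 360° = 351.2208° = 6.129959 rad.
Common terms: sin α = 0.068377, cos α = 0.997660, sin β = -0.152628, cos β = 0.988284, cos(α−β) = 0.975535, d² = 95.567751. Work in radians in the unit-radius frame; every candidate has L = ρ·(t + p + q).
LSL: p² = 2 + d² − 2cos(α−β) + 2d(sin α − sin β) = 99.937708; p = √p² = 9.996885; φ = atan2(cos β − cos α, d + sin α − sin β) = -0.000938 rad; t = (φ − α) mod 2π = 6.213817 rad, q = (β − φ) mod 2π = 6.130897 rad → L = 5.19·(6.213817 + 9.996885 + 6.130897) = 5.19·22.341599 = 115.952897 m
RSR: p² = 2 + d² − 2cos(α−β) + 2d(sin β − sin α) = 91.295656; p = √p² = 9.554876; φ = atan2(cos α − cos β, d − sin α + sin β) = 0.000981 rad; t = (α − φ) mod 2π = 0.067449 rad, q = (φ − β) mod 2π = 0.154208 rad → L = 5.19·(0.067449 + 9.554876 + 0.154208) = 5.19·9.776533 = 50.740205 m
LSR: p² = d² − 2 + 2cos(α−β) + 2d(sin α + sin β) = 93.871573; p = √p² = 9.688734; φ = atan2(−cos α − cos β, d + sin α + sin β) − atan2(−2, p) = 0.001451 rad; t = (φ − α) mod 2π = 6.216206 rad, q = (φ − β) mod 2π = 0.154677 rad → L = 5.19·(6.216206 + 9.688734 + 0.154677) = 5.19·16.059617 = 83.349412 m
RSL: p² = d² − 2 + 2cos(α−β) − 2d(sin α + sin β) = 97.166068; p = √p² = 9.857285; φ = atan2(cos α + cos β, d − sin α − sin β) − atan2(2, p) = -0.001426 rad; t = (α − φ) mod 2π = 0.069856 rad, q = (β − φ) mod 2π = 6.131385 rad → L = 5.19·(0.069856 + 9.857285 + 6.131385) = 5.19·16.058526 = 83.343749 m
RLR: c = (6 − d² + 2cos(α−β) + 2d(sin α − sin β))/8 = -10.411957, |c| > 1 → infeasible
LRL: c = (6 − d² + 2cos(α−β) − 2d(sin α − sin β))/8 = -11.492213, |c| > 1 → infeasible
Shortest: RSR with L = 50.740205 m ≈ 50.7402 m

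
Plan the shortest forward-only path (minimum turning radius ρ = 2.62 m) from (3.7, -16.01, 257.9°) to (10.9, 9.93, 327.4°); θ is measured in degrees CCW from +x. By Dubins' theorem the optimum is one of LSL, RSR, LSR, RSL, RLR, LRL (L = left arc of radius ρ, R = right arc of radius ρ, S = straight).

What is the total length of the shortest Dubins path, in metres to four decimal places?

37.9254 m

Let ψ = atan2(Δy, Δx) = atan2(25.94, 7.20) = 74.4873° be the start→goal bearing.
Normalize: d = |goal − start| / ρ = 26.920691/2.62 = 10.275073, α = (θ_start − ψ) mod 360° = 183.4127° = 3.201156 rad, β = (θ_goal − ψ) mod 360° = 252.9127° = 4.414160 rad.
Common terms: sin α = -0.059528, cos α = -0.998227, sin β = -0.955858, cos β = -0.293828, cos(α−β) = 0.350207, d² = 105.577123. Work in radians in the unit-radius frame; every candidate has L = ρ·(t + p + q).
LSL: p² = 2 + d² − 2cos(α−β) + 2d(sin α − sin β) = 125.296426; p = √p² = 11.193589; φ = atan2(cos β − cos α, d + sin α − sin β) = 0.062970 rad; t = (φ − α) mod 2π = 3.145000 rad, q = (β − φ) mod 2π = 4.351189 rad → L = 2.62·(3.145000 + 11.193589 + 4.351189) = 2.62·18.689778 = 48.967218 m
RSR: p² = 2 + d² − 2cos(α−β) + 2d(sin β − sin α) = 88.456989; p = √p² = 9.405158; φ = atan2(cos α − cos β, d − sin α + sin β) = -0.074965 rad; t = (α − φ) mod 2π = 3.276121 rad, q = (φ − β) mod 2π = 1.794061 rad → L = 2.62·(3.276121 + 9.405158 + 1.794061) = 2.62·14.475339 = 37.925388 m
LSR: p² = d² − 2 + 2cos(α−β) + 2d(sin α + sin β) = 83.411202; p = √p² = 9.132973; φ = atan2(−cos α − cos β, d + sin α + sin β) − atan2(−2, p) = 0.354224 rad; t = (φ − α) mod 2π = 3.436253 rad, q = (φ − β) mod 2π = 2.223250 rad → L = 2.62·(3.436253 + 9.132973 + 2.223250) = 2.62·14.792476 = 38.756288 m
RSL: p² = d² − 2 + 2cos(α−β) − 2d(sin α + sin β) = 125.143872; p = √p² = 11.186772; φ = atan2(cos α + cos β, d − sin α − sin β) − atan2(2, p) = -0.290856 rad; t = (α − φ) mod 2π = 3.492011 rad, q = (β − φ) mod 2π = 4.705015 rad → L = 2.62·(3.492011 + 11.186772 + 4.705015) = 2.62·19.383799 = 50.785553 m
RLR: c = (6 − d² + 2cos(α−β) + 2d(sin α − sin β))/8 = -10.057124, |c| > 1 → infeasible
LRL: c = (6 − d² + 2cos(α−β) − 2d(sin α − sin β))/8 = -14.662053, |c| > 1 → infeasible
Shortest: RSR with L = 37.925388 m ≈ 37.9254 m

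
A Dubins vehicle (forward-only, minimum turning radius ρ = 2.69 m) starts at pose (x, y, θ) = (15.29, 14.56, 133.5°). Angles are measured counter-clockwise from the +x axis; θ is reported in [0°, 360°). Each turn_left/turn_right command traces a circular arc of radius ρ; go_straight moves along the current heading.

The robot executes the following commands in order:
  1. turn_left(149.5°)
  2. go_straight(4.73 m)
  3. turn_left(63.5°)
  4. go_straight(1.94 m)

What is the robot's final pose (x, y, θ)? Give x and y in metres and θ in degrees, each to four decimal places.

(15.6612, 5.0310, 346.5000°)

set_pose: (x, y, θ) = (15.2900, 14.5600, 133.5000°), ρ = 2.69
turn_left(149.5°): centre at ρ to the left, rotate +149.5° → (10.7177, 12.1032, 283.0000°)
go_straight(4.73): x += 4.73·cos θ, y += 4.73·sin θ → (11.7817, 7.4944, 283.0000°)
turn_left(63.5°): centre at ρ to the left, rotate +63.5° → (13.7748, 5.4839, 346.5000°)
go_straight(1.94): x += 1.94·cos θ, y += 1.94·sin θ → (15.6612, 5.0310, 346.5000°)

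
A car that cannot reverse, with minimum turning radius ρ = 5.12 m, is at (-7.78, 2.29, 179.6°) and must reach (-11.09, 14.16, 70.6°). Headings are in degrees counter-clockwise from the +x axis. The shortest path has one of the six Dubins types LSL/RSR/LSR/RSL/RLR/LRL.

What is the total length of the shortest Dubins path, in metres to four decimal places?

15.0032 m

Let ψ = atan2(Δy, Δx) = atan2(11.87, -3.31) = 105.5814° be the start→goal bearing.
Normalize: d = |goal − start| / ρ = 12.322865/5.12 = 2.406810, α = (θ_start − ψ) mod 360° = 74.0186° = 1.291869 rad, β = (θ_goal − ψ) mod 360° = 325.0186° = 5.672645 rad.
Common terms: sin α = 0.961351, cos α = 0.275325, sin β = -0.573310, cos β = 0.819339, cos(α−β) = -0.325568, d² = 5.792732. Work in radians in the unit-radius frame; every candidate has L = ρ·(t + p + q).
LSL: p² = 2 + d² − 2cos(α−β) + 2d(sin α − sin β) = 15.831143; p = √p² = 3.978837; φ = atan2(cos β − cos α, d + sin α − sin β) = 0.137157 rad; t = (φ − α) mod 2π = 5.128473 rad, q = (β − φ) mod 2π = 5.535489 rad → L = 5.12·(5.128473 + 3.978837 + 5.535489) = 5.12·14.642799 = 74.971129 m
RSR: p² = 2 + d² − 2cos(α−β) + 2d(sin β − sin α) = 1.056594; p = √p² = 1.027908; φ = atan2(cos α − cos β, d − sin α + sin β) = -0.557709 rad; t = (α − φ) mod 2π = 1.849579 rad, q = (φ − β) mod 2π = 0.052830 rad → L = 5.12·(1.849579 + 1.027908 + 0.052830) = 5.12·2.930317 = 15.003221 m
LSR: p² = d² − 2 + 2cos(α−β) + 2d(sin α + sin β) = 5.009480; p = √p² = 2.238187; φ = atan2(−cos α − cos β, d + sin α + sin β) − atan2(−2, p) = 0.355951 rad; t = (φ − α) mod 2π = 5.347267 rad, q = (φ − β) mod 2π = 0.966491 rad → L = 5.12·(5.347267 + 2.238187 + 0.966491) = 5.12·8.551945 = 43.785958 m
RSL: p² = d² − 2 + 2cos(α−β) − 2d(sin α + sin β) = 1.273712; p = √p² = 1.128588; φ = atan2(cos α + cos β, d − sin α − sin β) − atan2(2, p) = -0.560177 rad; t = (α − φ) mod 2π = 1.852046 rad, q = (β − φ) mod 2π = 6.232822 rad → L = 5.12·(1.852046 + 1.128588 + 6.232822) = 5.12·9.213456 = 47.172896 m
RLR: c = (6 − d² + 2cos(α−β) + 2d(sin α − sin β))/8 = 0.867926; p = 2π − arccos c = 5.763400 rad; φ = atan2(cos α − cos β, d − sin α + sin β) = -0.557709 rad; t = (α − φ + p/2) mod 2π = 4.731278 rad, q = (α − β − t + p) mod 2π = 2.934530 rad → L = 5.12·(4.731278 + 5.763400 + 2.934530) = 5.12·13.429208 = 68.757547 m
LRL: c = (6 − d² + 2cos(α−β) − 2d(sin α − sin β))/8 = -0.978893; p = 2π − arccos c = 3.347417 rad; φ = atan2(cos β − cos α, d + sin α − sin β) = 0.137157 rad; t = (φ − α + p/2) mod 2π = 0.518996 rad, q = (β − α − t + p) mod 2π = 0.926012 rad → L = 5.12·(0.518996 + 3.347417 + 0.926012) = 5.12·4.792425 = 24.537215 m
Shortest: RSR with L = 15.003221 m ≈ 15.0032 m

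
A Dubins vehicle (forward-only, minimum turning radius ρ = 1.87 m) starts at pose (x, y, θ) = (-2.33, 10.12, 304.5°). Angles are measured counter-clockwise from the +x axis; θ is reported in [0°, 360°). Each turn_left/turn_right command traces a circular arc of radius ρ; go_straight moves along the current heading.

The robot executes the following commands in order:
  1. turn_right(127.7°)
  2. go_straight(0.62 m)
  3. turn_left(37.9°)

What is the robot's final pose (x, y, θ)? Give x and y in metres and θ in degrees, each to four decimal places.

(-5.7635, 6.8987, 214.7000°)

set_pose: (x, y, θ) = (-2.3300, 10.1200, 304.5000°), ρ = 1.87
turn_right(127.7°): centre at ρ to the right, rotate −127.7° → (-3.9755, 7.1937, 176.8000°)
go_straight(0.62): x += 0.62·cos θ, y += 0.62·sin θ → (-4.5945, 7.2283, 176.8000°)
turn_left(37.9°): centre at ρ to the left, rotate +37.9° → (-5.7635, 6.8987, 214.7000°)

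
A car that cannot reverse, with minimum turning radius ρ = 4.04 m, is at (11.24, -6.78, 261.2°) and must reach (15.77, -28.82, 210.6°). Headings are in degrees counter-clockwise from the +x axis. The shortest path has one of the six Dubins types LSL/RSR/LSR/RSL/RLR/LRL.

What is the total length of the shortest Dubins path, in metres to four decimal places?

23.9803 m

Let ψ = atan2(Δy, Δx) = atan2(-22.04, 4.53) = -78.3854° be the start→goal bearing.
Normalize: d = |goal − start| / ρ = 22.500722/4.04 = 5.569486, α = (θ_start − ψ) mod 360° = 339.5854° = 5.926884 rad, β = (θ_goal − ψ) mod 360° = 288.9854° = 5.043747 rad.
Common terms: sin α = -0.348810, cos α = 0.937193, sin β = -0.945601, cos β = 0.325328, cos(α−β) = 0.634731, d² = 31.019171. Work in radians in the unit-radius frame; every candidate has L = ρ·(t + p + q).
LSL: p² = 2 + d² − 2cos(α−β) + 2d(sin α − sin β) = 38.397348; p = √p² = 6.196559; φ = atan2(cos β − cos α, d + sin α − sin β) = -0.098904 rad; t = (φ − α) mod 2π = 0.257397 rad, q = (β − φ) mod 2π = 5.142651 rad → L = 4.04·(0.257397 + 6.196559 + 5.142651) = 4.04·11.596608 = 46.850297 m
RSR: p² = 2 + d² − 2cos(α−β) + 2d(sin β − sin α) = 25.102072; p = √p² = 5.010197; φ = atan2(cos α − cos β, d − sin α + sin β) = 0.122430 rad; t = (α − φ) mod 2π = 5.804454 rad, q = (φ − β) mod 2π = 1.361868 rad → L = 4.04·(5.804454 + 5.010197 + 1.361868) = 4.04·12.176519 = 49.193135 m
LSR: p² = d² − 2 + 2cos(α−β) + 2d(sin α + sin β) = 15.870219; p = √p² = 3.983744; φ = atan2(−cos α − cos β, d + sin α + sin β) − atan2(−2, p) = 0.178119 rad; t = (φ − α) mod 2π = 0.534421 rad, q = (φ − β) mod 2π = 1.417557 rad → L = 4.04·(0.534421 + 3.983744 + 1.417557) = 4.04·5.935722 = 23.980318 m
RSL: p² = d² − 2 + 2cos(α−β) − 2d(sin α + sin β) = 44.707045; p = √p² = 6.686333; φ = atan2(cos α + cos β, d − sin α − sin β) − atan2(2, p) = -0.108744 rad; t = (α − φ) mod 2π = 6.035628 rad, q = (β − φ) mod 2π = 5.152491 rad → L = 4.04·(6.035628 + 6.686333 + 5.152491) = 4.04·17.874452 = 72.212785 m
RLR: c = (6 − d² + 2cos(α−β) + 2d(sin α − sin β))/8 = -2.137759, |c| > 1 → infeasible
LRL: c = (6 − d² + 2cos(α−β) − 2d(sin α − sin β))/8 = -3.799669, |c| > 1 → infeasible
Shortest: LSR with L = 23.980318 m ≈ 23.9803 m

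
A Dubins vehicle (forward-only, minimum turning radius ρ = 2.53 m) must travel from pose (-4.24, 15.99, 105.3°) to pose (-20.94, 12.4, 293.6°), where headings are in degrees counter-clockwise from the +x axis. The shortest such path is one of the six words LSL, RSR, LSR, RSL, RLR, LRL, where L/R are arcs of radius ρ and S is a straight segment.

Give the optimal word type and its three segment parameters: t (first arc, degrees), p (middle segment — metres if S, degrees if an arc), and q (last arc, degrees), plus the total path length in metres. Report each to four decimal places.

LSL: t = 83.7852°, p = 12.0930 m, q = 104.5148°, L = 20.4077 m

Let ψ = atan2(Δy, Δx) = atan2(-3.59, -16.70) = -167.8678° be the start→goal bearing.
Normalize: d = |goal − start| / ρ = 17.081513/2.53 = 6.751586, α = (θ_start − ψ) mod 360° = 273.1678° = 4.767677 rad, β = (θ_goal − ψ) mod 360° = 101.4678° = 1.770946 rad.
Common terms: sin α = -0.998472, cos α = 0.055260, sin β = 0.980037, cos β = -0.198816, cos(α−β) = -0.989526, d² = 45.583918. Work in radians in the unit-radius frame; every candidate has L = ρ·(t + p + q).
LSL: p² = 2 + d² − 2cos(α−β) + 2d(sin α − sin β) = 22.846824; p = √p² = 4.779835; φ = atan2(cos β − cos α, d + sin α − sin β) = -0.053181 rad; t = (φ − α) mod 2π = 1.462328 rad, q = (β − φ) mod 2π = 1.824127 rad → L = 2.53·(1.462328 + 4.779835 + 1.824127) = 2.53·8.066290 = 20.407714 m
RSR: p² = 2 + d² − 2cos(α−β) + 2d(sin β − sin α) = 76.279115; p = √p² = 8.733792; φ = atan2(cos α − cos β, d − sin α + sin β) = 0.029095 rad; t = (α − φ) mod 2π = 4.738582 rad, q = (φ − β) mod 2π = 4.541334 rad → L = 2.53·(4.738582 + 8.733792 + 4.541334) = 2.53·18.013707 = 45.574679 m
LSR: p² = d² − 2 + 2cos(α−β) + 2d(sin α + sin β) = 41.355932; p = √p² = 6.430858; φ = atan2(−cos α − cos β, d + sin α + sin β) − atan2(−2, p) = 0.322836 rad; t = (φ − α) mod 2π = 1.838344 rad, q = (φ − β) mod 2π = 4.835075 rad → L = 2.53·(1.838344 + 6.430858 + 4.835075) = 2.53·13.104277 = 33.153820 m
RSL: p² = d² − 2 + 2cos(α−β) − 2d(sin α + sin β) = 41.853801; p = √p² = 6.469451; φ = atan2(cos α + cos β, d − sin α − sin β) − atan2(2, p) = -0.321027 rad; t = (α − φ) mod 2π = 5.088704 rad, q = (β − φ) mod 2π = 2.091974 rad → L = 2.53·(5.088704 + 6.469451 + 2.091974) = 2.53·13.650129 = 34.534827 m
RLR: c = (6 − d² + 2cos(α−β) + 2d(sin α − sin β))/8 = -8.534889, |c| > 1 → infeasible
LRL: c = (6 − d² + 2cos(α−β) − 2d(sin α − sin β))/8 = -1.855853, |c| > 1 → infeasible
Shortest: LSL with L = 20.407714 m ≈ 20.4077 m
Convert LSL to answer units (arcs ×180/π): t = 1.462328·180/π = 83.7852°, p = ρ·p = 2.53·4.779835 = 12.0930 m, q = 1.824127·180/π = 104.5148°, L = 20.4077 m.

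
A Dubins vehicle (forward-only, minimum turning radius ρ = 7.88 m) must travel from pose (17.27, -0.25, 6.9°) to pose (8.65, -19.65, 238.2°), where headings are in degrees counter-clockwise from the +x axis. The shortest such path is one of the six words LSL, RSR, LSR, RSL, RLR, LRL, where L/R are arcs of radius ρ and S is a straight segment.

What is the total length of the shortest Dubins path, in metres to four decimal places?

36.5788 m

Let ψ = atan2(Δy, Δx) = atan2(-19.40, -8.62) = -113.9570° be the start→goal bearing.
Normalize: d = |goal − start| / ρ = 21.228858/7.88 = 2.694017, α = (θ_start − ψ) mod 360° = 120.8570° = 2.109353 rad, β = (θ_goal − ψ) mod 360° = 352.1570° = 6.146299 rad.
Common terms: sin α = 0.858450, cos α = -0.512897, sin β = -0.136459, cos β = 0.990646, cos(α−β) = -0.625243, d² = 7.257730. Work in radians in the unit-radius frame; every candidate has L = ρ·(t + p + q).
LSL: p² = 2 + d² − 2cos(α−β) + 2d(sin α − sin β) = 15.868820; p = √p² = 3.983569; φ = atan2(cos β − cos α, d + sin α − sin β) = 0.387026 rad; t = (φ − α) mod 2π = 4.560859 rad, q = (β − φ) mod 2π = 5.759273 rad → L = 7.88·(4.560859 + 3.983569 + 5.759273) = 7.88·14.303701 = 112.713160 m
RSR: p² = 2 + d² − 2cos(α−β) + 2d(sin β − sin α) = 5.147611; p = √p² = 2.268835; φ = atan2(cos α − cos β, d − sin α + sin β) = -0.724410 rad; t = (α − φ) mod 2π = 2.833763 rad, q = (φ − β) mod 2π = 5.695661 rad → L = 7.88·(2.833763 + 2.268835 + 5.695661) = 7.88·10.798259 = 85.090280 m
LSR: p² = d² − 2 + 2cos(α−β) + 2d(sin α + sin β) = 7.897358; p = √p² = 2.810224; φ = atan2(−cos α − cos β, d + sin α + sin β) − atan2(−2, p) = 0.479572 rad; t = (φ − α) mod 2π = 4.653405 rad, q = (φ − β) mod 2π = 0.616458 rad → L = 7.88·(4.653405 + 2.810224 + 0.616458) = 7.88·8.080087 = 63.671084 m
RSL: p² = d² − 2 + 2cos(α−β) − 2d(sin α + sin β) = 0.117132; p = √p² = 0.342245; φ = atan2(cos α + cos β, d − sin α − sin β) − atan2(2, p) = -1.163632 rad; t = (α − φ) mod 2π = 3.272985 rad, q = (β − φ) mod 2π = 1.026746 rad → L = 7.88·(3.272985 + 0.342245 + 1.026746) = 7.88·4.641976 = 36.578769 m
RLR: c = (6 − d² + 2cos(α−β) + 2d(sin α − sin β))/8 = 0.356549; p = 2π − arccos c = 5.076960 rad; φ = atan2(cos α − cos β, d − sin α + sin β) = -0.724410 rad; t = (α − φ + p/2) mod 2π = 5.372243 rad, q = (α − β − t + p) mod 2π = 1.950956 rad → L = 7.88·(5.372243 + 5.076960 + 1.950956) = 7.88·12.400159 = 97.713252 m
LRL: c = (6 − d² + 2cos(α−β) − 2d(sin α − sin β))/8 = -0.983602; p = 2π − arccos c = 3.322935 rad; φ = atan2(cos β − cos α, d + sin α − sin β) = 0.387026 rad; t = (φ − α + p/2) mod 2π = 6.222326 rad, q = (β − α − t + p) mod 2π = 1.137555 rad → L = 7.88·(6.222326 + 3.322935 + 1.137555) = 7.88·10.682817 = 84.180598 m
Shortest: RSL with L = 36.578769 m ≈ 36.5788 m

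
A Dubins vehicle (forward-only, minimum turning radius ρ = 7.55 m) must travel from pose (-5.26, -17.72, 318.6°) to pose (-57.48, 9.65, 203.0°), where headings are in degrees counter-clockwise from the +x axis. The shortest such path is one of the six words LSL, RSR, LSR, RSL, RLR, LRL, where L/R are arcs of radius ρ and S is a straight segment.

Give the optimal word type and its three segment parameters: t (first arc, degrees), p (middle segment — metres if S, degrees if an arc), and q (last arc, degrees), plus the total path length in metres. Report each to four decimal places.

Let ψ = atan2(Δy, Δx) = atan2(27.37, -52.22) = 152.3397° be the start→goal bearing.
Normalize: d = |goal − start| / ρ = 58.957996/7.55 = 7.809006, α = (θ_start − ψ) mod 360° = 166.2603° = 2.901790 rad, β = (θ_goal − ψ) mod 360° = 50.6603° = 0.884189 rad.
Common terms: sin α = 0.237511, cos α = -0.971385, sin β = 0.773401, cos β = 0.633917, cos(α−β) = -0.432086, d² = 60.980576. Work in radians in the unit-radius frame; every candidate has L = ρ·(t + p + q).
LSL: p² = 2 + d² − 2cos(α−β) + 2d(sin α − sin β) = 55.475203; p = √p² = 7.448168; φ = atan2(cos β − cos α, d + sin α − sin β) = 0.217234 rad; t = (φ − α) mod 2π = 3.598630 rad, q = (β − φ) mod 2π = 0.666955 rad → L = 7.55·(3.598630 + 7.448168 + 0.666955) = 7.55·11.713752 = 88.438831 m
RSR: p² = 2 + d² − 2cos(α−β) + 2d(sin β − sin α) = 72.214293; p = √p² = 8.497899; φ = atan2(cos α − cos β, d − sin α + sin β) = -0.190048 rad; t = (α − φ) mod 2π = 3.091838 rad, q = (φ − β) mod 2π = 5.208948 rad → L = 7.55·(3.091838 + 8.497899 + 5.208948) = 7.55·16.798685 = 126.830073 m
LSR: p² = d² − 2 + 2cos(α−β) + 2d(sin α + sin β) = 73.904845; p = √p² = 8.596793; φ = atan2(−cos α − cos β, d + sin α + sin β) − atan2(−2, p) = 0.266822 rad; t = (φ − α) mod 2π = 3.648218 rad, q = (φ − β) mod 2π = 5.665818 rad → L = 7.55·(3.648218 + 8.596793 + 5.665818) = 7.55·17.910829 = 135.226756 m
RSL: p² = d² − 2 + 2cos(α−β) − 2d(sin α + sin β) = 42.327964; p = √p² = 6.505994; φ = atan2(cos α + cos β, d − sin α − sin β) − atan2(2, p) = -0.347841 rad; t = (α − φ) mod 2π = 3.249631 rad, q = (β − φ) mod 2π = 1.232030 rad → L = 7.55·(3.249631 + 6.505994 + 1.232030) = 7.55·10.987656 = 82.956800 m
RLR: c = (6 − d² + 2cos(α−β) + 2d(sin α − sin β))/8 = -8.026787, |c| > 1 → infeasible
LRL: c = (6 − d² + 2cos(α−β) − 2d(sin α − sin β))/8 = -5.934400, |c| > 1 → infeasible
Shortest: RSL with L = 82.956800 m ≈ 82.9568 m
Convert RSL to answer units (arcs ×180/π): t = 3.249631·180/π = 186.1901°, p = ρ·p = 7.55·6.505994 = 49.1203 m, q = 1.232030·180/π = 70.5901°, L = 82.9568 m.

RSL: t = 186.1901°, p = 49.1203 m, q = 70.5901°, L = 82.9568 m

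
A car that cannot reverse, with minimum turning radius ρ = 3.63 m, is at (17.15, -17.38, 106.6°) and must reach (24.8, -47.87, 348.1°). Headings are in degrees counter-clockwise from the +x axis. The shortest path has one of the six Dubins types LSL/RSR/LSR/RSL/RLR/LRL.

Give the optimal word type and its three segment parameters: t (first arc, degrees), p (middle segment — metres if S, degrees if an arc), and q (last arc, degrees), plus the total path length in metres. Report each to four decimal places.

LSL: t = 188.0345°, p = 28.4944 m, q = 53.4655°, L = 43.7947 m

Let ψ = atan2(Δy, Δx) = atan2(-30.49, 7.65) = -75.9151° be the start→goal bearing.
Normalize: d = |goal − start| / ρ = 31.435054/3.63 = 8.659794, α = (θ_start − ψ) mod 360° = 182.5151° = 3.185490 rad, β = (θ_goal − ψ) mod 360° = 64.0151° = 1.117275 rad.
Common terms: sin α = -0.043883, cos α = -0.999037, sin β = 0.898910, cos β = 0.438134, cos(α−β) = -0.477159, d² = 74.992039. Work in radians in the unit-radius frame; every candidate has L = ρ·(t + p + q).
LSL: p² = 2 + d² − 2cos(α−β) + 2d(sin α − sin β) = 61.617570; p = √p² = 7.849686; φ = atan2(cos β − cos α, d + sin α − sin β) = 0.184125 rad; t = (φ − α) mod 2π = 3.281820 rad, q = (β − φ) mod 2π = 0.933150 rad → L = 3.63·(3.281820 + 7.849686 + 0.933150) = 3.63·12.064656 = 43.794702 m
RSR: p² = 2 + d² − 2cos(α−β) + 2d(sin β − sin α) = 94.275143; p = √p² = 9.709539; φ = atan2(cos α − cos β, d − sin α + sin β) = -0.148562 rad; t = (α − φ) mod 2π = 3.334052 rad, q = (φ − β) mod 2π = 5.017348 rad → L = 3.63·(3.334052 + 9.709539 + 5.017348) = 3.63·18.060939 = 65.561209 m
LSR: p² = d² − 2 + 2cos(α−β) + 2d(sin α + sin β) = 86.846430; p = √p² = 9.319143; φ = atan2(−cos α − cos β, d + sin α + sin β) − atan2(−2, p) = 0.270288 rad; t = (φ − α) mod 2π = 3.367983 rad, q = (φ − β) mod 2π = 5.436198 rad → L = 3.63·(3.367983 + 9.319143 + 5.436198) = 3.63·18.123324 = 65.787667 m
RSL: p² = d² − 2 + 2cos(α−β) − 2d(sin α + sin β) = 57.229013; p = √p² = 7.564986; φ = atan2(cos α + cos β, d − sin α − sin β) − atan2(2, p) = -0.330206 rad; t = (α − φ) mod 2π = 3.515696 rad, q = (β − φ) mod 2π = 1.447481 rad → L = 3.63·(3.515696 + 7.564986 + 1.447481) = 3.63·12.528162 = 45.477230 m
RLR: c = (6 − d² + 2cos(α−β) + 2d(sin α − sin β))/8 = -10.784393, |c| > 1 → infeasible
LRL: c = (6 − d² + 2cos(α−β) − 2d(sin α − sin β))/8 = -6.702196, |c| > 1 → infeasible
Shortest: LSL with L = 43.794702 m ≈ 43.7947 m
Convert LSL to answer units (arcs ×180/π): t = 3.281820·180/π = 188.0345°, p = ρ·p = 3.63·7.849686 = 28.4944 m, q = 0.933150·180/π = 53.4655°, L = 43.7947 m.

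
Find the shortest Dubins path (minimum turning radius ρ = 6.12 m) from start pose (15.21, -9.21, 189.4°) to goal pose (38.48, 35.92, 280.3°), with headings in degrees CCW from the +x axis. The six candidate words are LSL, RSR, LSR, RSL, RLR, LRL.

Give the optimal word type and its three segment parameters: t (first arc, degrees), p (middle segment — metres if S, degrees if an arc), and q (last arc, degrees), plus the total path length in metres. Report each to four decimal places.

Let ψ = atan2(Δy, Δx) = atan2(45.13, 23.27) = 62.7234° be the start→goal bearing.
Normalize: d = |goal − start| / ρ = 50.776075/6.12 = 8.296744, α = (θ_start − ψ) mod 360° = 126.6766° = 2.210924 rad, β = (θ_goal − ψ) mod 360° = 217.5766° = 3.797428 rad.
Common terms: sin α = 0.802020, cos α = -0.597298, sin β = -0.609822, cos β = -0.792539, cos(α−β) = -0.015707, d² = 68.835966. Work in radians in the unit-radius frame; every candidate has L = ρ·(t + p + q).
LSL: p² = 2 + d² − 2cos(α−β) + 2d(sin α − sin β) = 94.294752; p = √p² = 9.710548; φ = atan2(cos β − cos α, d + sin α − sin β) = -0.020107 rad; t = (φ − α) mod 2π = 4.052154 rad, q = (β − φ) mod 2π = 3.817536 rad → L = 6.12·(4.052154 + 9.710548 + 3.817536) = 6.12·17.580238 = 107.591057 m
RSR: p² = 2 + d² − 2cos(α−β) + 2d(sin β − sin α) = 47.440009; p = √p² = 6.887671; φ = atan2(cos α − cos β, d − sin α + sin β) = 0.028350 rad; t = (α − φ) mod 2π = 2.182574 rad, q = (φ − β) mod 2π = 2.514107 rad → L = 6.12·(2.182574 + 6.887671 + 2.514107) = 6.12·11.584352 = 70.896233 m
LSR: p² = d² − 2 + 2cos(α−β) + 2d(sin α + sin β) = 69.993786; p = √p² = 8.366229; φ = atan2(−cos α − cos β, d + sin α + sin β) − atan2(−2, p) = 0.396936 rad; t = (φ − α) mod 2π = 4.469197 rad, q = (φ − β) mod 2π = 2.882693 rad → L = 6.12·(4.469197 + 8.366229 + 2.882693) = 6.12·15.718119 = 96.194890 m
RSL: p² = d² − 2 + 2cos(α−β) − 2d(sin α + sin β) = 63.615317; p = √p² = 7.975921; φ = atan2(cos α + cos β, d − sin α − sin β) − atan2(2, p) = -0.415525 rad; t = (α − φ) mod 2π = 2.626449 rad, q = (β − φ) mod 2π = 4.212954 rad → L = 6.12·(2.626449 + 7.975921 + 4.212954) = 6.12·14.815324 = 90.669782 m
RLR: c = (6 − d² + 2cos(α−β) + 2d(sin α − sin β))/8 = -4.930001, |c| > 1 → infeasible
LRL: c = (6 − d² + 2cos(α−β) − 2d(sin α − sin β))/8 = -10.786844, |c| > 1 → infeasible
Shortest: RSR with L = 70.896233 m ≈ 70.8962 m
Convert RSR to answer units (arcs ×180/π): t = 2.182574·180/π = 125.0523°, p = ρ·p = 6.12·6.887671 = 42.1525 m, q = 2.514107·180/π = 144.0477°, L = 70.8962 m.

RSR: t = 125.0523°, p = 42.1525 m, q = 144.0477°, L = 70.8962 m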